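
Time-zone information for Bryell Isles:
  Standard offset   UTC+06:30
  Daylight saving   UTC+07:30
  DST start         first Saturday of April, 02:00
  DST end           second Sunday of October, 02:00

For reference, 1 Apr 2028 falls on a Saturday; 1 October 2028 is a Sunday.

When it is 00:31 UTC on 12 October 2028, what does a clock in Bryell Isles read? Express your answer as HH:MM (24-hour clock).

07:01

1 April 2028 is a Saturday, so the first Saturday is April 1.
1 October 2028 is a Sunday, so the first Sunday is October 1 and the second is October 8.
At the standard offset (UTC+06:30), 00:31 UTC + 6h30m = 07:01 Bryell Isles standard time.
Daylight saving runs 1 April – 8 October; the standard-time date in Bryell Isles, 12 October 2028, is outside that window, so Bryell Isles is on standard time at UTC+06:30.
00:31 UTC + 6h30m = 07:01 local.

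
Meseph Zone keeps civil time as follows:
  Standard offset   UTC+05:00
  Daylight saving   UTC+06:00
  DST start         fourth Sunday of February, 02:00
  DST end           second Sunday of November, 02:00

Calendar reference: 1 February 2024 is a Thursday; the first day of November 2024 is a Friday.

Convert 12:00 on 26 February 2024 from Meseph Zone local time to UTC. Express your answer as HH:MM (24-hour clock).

1 February 2024 is a Thursday, so the first Sunday is February 4 and the fourth is February 25.
1 November 2024 is a Friday, so the first Sunday is November 3 and the second is November 10.
26 February 2024 lies within the daylight-saving period (25 February – 10 November), so Meseph Zone is on daylight time, UTC+06:00.
12:00 local − 6h = 06:00 UTC.

06:00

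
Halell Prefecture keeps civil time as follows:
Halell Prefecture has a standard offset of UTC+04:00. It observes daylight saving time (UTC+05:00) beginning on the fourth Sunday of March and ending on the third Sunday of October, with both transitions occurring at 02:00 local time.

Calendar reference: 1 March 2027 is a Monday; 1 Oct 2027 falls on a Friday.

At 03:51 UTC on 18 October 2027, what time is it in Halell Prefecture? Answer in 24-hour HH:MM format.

1 March 2027 is a Monday, so the first Sunday is March 7 and the fourth is March 28.
1 October 2027 is a Friday, so the first Sunday is October 3 and the third is October 17.
At the standard offset (UTC+04:00), 03:51 UTC + 4h = 07:51 Halell Prefecture standard time.
The standard-time date in Halell Prefecture, 18 October 2027, does not fall between 28 March and 17 October, so daylight saving is not in effect and Halell Prefecture is at UTC+04:00.
03:51 UTC + 4h = 07:51 local.

07:51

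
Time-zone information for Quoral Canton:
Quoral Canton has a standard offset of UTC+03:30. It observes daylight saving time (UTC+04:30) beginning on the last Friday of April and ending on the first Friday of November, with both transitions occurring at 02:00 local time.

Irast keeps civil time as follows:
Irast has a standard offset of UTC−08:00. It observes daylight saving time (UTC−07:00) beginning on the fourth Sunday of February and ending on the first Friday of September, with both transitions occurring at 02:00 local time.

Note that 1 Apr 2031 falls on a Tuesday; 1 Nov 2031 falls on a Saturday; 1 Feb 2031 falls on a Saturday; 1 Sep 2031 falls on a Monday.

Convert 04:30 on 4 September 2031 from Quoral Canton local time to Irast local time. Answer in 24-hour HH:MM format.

1 April 2031 is a Tuesday, so Fridays fall on 4, 11, 18, 25; the last is April 25.
1 November 2031 is a Saturday, so the first Friday is November 7.
4 September 2031 lies within the daylight-saving period (25 April – 7 November), so Quoral Canton is on daylight time, UTC+04:30.
04:30 Quoral Canton − 4h30m = 00:00 UTC.
1 February 2031 is a Saturday, so the first Sunday is February 2 and the fourth is February 23.
1 September 2031 is a Monday, so the first Friday is September 5.
At the standard offset (UTC−08:00), 00:00 UTC − 8h = 16:00 Irast standard time (rolling into the previous day, 3 September 2031).
The standard-time date in Irast, 3 September 2031, lies within the daylight-saving period (23 February – 5 September), so Irast is on daylight time, UTC−07:00.
00:00 UTC − 7h = 17:00 Irast (rolling into the previous day, 3 September 2031).

17:00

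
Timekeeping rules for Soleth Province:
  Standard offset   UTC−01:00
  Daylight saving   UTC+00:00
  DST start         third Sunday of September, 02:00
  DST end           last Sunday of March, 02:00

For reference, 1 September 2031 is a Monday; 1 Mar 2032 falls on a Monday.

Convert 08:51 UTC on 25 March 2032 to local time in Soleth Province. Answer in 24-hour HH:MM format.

1 September 2031 is a Monday, so the first Sunday is September 7 and the third is September 21.
1 March 2032 is a Monday, so Sundays fall on 7, 14, 21, 28; the last is March 28.
At the standard offset (UTC−01:00), 08:51 UTC − 1h = 07:51 Soleth Province standard time.
The standard-time date in Soleth Province, 25 March 2032, falls between 21 September 2031 and 28 March 2032, so daylight saving is in effect and Soleth Province is at UTC+00:00.
08:51 UTC + 0h = 08:51 local.

08:51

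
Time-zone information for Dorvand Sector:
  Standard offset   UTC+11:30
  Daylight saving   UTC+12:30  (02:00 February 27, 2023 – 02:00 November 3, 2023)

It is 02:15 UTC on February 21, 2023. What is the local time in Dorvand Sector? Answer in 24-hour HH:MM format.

At the standard offset (UTC+11:30), 02:15 UTC + 11h30m = 13:45 Dorvand Sector standard time.
The standard-time date in Dorvand Sector, February 21, 2023, is outside the daylight-saving period (27 February – 3 November), so Dorvand Sector is on standard time, UTC+11:30.
02:15 UTC + 11h30m = 13:45 local.

13:45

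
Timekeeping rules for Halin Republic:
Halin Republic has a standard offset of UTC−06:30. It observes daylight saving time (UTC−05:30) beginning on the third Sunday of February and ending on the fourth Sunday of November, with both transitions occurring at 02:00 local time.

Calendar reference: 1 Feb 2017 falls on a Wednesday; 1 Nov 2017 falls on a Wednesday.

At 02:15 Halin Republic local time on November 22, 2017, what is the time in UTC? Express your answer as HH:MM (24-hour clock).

1 February 2017 is a Wednesday, so the first Sunday is February 5 and the third is February 19.
1 November 2017 is a Wednesday, so the first Sunday is November 5 and the fourth is November 26.
Daylight saving runs 19 February – 26 November; November 22, 2017 is inside that window, so Halin Republic is at UTC−05:30.
02:15 local + 5h30m = 07:45 UTC.

07:45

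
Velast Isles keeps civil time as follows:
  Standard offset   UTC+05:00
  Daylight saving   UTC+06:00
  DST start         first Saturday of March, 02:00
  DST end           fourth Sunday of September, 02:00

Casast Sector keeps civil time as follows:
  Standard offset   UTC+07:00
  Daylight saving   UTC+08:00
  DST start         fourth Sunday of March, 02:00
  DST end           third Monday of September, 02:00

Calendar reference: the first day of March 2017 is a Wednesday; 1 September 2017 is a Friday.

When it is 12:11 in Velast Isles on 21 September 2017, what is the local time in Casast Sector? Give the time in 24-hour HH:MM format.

13:11

1 March 2017 is a Wednesday, so the first Saturday is March 4.
1 September 2017 is a Friday, so the first Sunday is September 3 and the fourth is September 24.
21 September 2017 lies within the daylight-saving period (4 March – 24 September), so Velast Isles is on daylight time, UTC+06:00.
12:11 Velast Isles − 6h = 06:11 UTC.
1 March 2017 is a Wednesday, so the first Sunday is March 5 and the fourth is March 26.
1 September 2017 is a Friday, so the first Monday is September 4 and the third is September 18.
At the standard offset (UTC+07:00), 06:11 UTC + 7h = 13:11 Casast Sector standard time.
The standard-time date in Casast Sector, 21 September 2017, does not fall between 26 March and 18 September, so daylight saving is not in effect and Casast Sector is at UTC+07:00.
06:11 UTC + 7h = 13:11 Casast Sector.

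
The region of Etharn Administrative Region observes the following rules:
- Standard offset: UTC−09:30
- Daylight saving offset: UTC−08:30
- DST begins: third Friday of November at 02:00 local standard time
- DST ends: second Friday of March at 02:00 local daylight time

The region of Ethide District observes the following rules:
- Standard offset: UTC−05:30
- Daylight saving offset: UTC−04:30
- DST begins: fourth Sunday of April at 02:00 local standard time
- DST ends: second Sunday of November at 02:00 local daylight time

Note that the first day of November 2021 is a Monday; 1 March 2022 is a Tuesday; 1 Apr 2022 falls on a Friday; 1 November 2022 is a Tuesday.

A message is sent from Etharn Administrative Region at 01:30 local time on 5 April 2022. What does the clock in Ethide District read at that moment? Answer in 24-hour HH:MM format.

1 November 2021 is a Monday, so the first Friday is November 5 and the third is November 19.
1 March 2022 is a Tuesday, so the first Friday is March 4 and the second is March 11.
5 April 2022 is outside the daylight-saving period (19 November 2021 – 11 March 2022), so Etharn Administrative Region is on standard time, UTC−09:30.
01:30 Etharn Administrative Region + 9h30m = 11:00 UTC.
1 April 2022 is a Friday, so the first Sunday is April 3 and the fourth is April 24.
1 November 2022 is a Tuesday, so the first Sunday is November 6 and the second is November 13.
At the standard offset (UTC−05:30), 11:00 UTC − 5h30m = 05:30 Ethide District standard time.
The standard-time date in Ethide District, 5 April 2022, does not fall between 24 April and 13 November, so daylight saving is not in effect and Ethide District is at UTC−05:30.
11:00 UTC − 5h30m = 05:30 Ethide District.

05:30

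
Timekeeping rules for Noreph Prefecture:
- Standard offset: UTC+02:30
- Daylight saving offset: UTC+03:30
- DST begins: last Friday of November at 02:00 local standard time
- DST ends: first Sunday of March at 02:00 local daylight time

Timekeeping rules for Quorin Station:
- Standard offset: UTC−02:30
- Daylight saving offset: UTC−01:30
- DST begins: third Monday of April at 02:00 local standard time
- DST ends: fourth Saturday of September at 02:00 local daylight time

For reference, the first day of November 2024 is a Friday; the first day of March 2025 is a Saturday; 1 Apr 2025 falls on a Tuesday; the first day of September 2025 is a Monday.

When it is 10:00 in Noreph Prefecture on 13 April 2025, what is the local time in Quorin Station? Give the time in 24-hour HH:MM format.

05:00

1 November 2024 is a Friday, so Fridays fall on 1, 8, 15, 22, 29; the last is November 29.
1 March 2025 is a Saturday, so the first Sunday is March 2.
13 April 2025 does not fall between 29 November 2024 and 2 March 2025, so daylight saving is not in effect and Noreph Prefecture is at UTC+02:30.
10:00 Noreph Prefecture − 2h30m = 07:30 UTC.
1 April 2025 is a Tuesday, so the first Monday is April 7 and the third is April 21.
1 September 2025 is a Monday, so the first Saturday is September 6 and the fourth is September 27.
At the standard offset (UTC−02:30), 07:30 UTC − 2h30m = 05:00 Quorin Station standard time.
Daylight saving runs 21 April – 27 September; the standard-time date in Quorin Station, 13 April 2025, is outside that window, so Quorin Station is on standard time at UTC−02:30.
07:30 UTC − 2h30m = 05:00 Quorin Station.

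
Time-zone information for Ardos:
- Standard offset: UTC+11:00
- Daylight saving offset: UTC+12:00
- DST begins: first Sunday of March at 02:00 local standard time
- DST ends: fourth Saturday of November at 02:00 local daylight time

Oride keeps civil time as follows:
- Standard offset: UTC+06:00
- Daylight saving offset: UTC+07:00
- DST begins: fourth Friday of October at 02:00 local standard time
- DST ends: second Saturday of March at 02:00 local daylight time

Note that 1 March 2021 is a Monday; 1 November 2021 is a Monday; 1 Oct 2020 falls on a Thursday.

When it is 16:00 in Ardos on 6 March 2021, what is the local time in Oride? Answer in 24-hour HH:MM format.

1 March 2021 is a Monday, so the first Sunday is March 7.
1 November 2021 is a Monday, so the first Saturday is November 6 and the fourth is November 27.
6 March 2021 does not fall between 7 March and 27 November, so daylight saving is not in effect and Ardos is at UTC+11:00.
16:00 Ardos − 11h = 05:00 UTC.
1 October 2020 is a Thursday, so the first Friday is October 2 and the fourth is October 23.
1 March 2021 is a Monday, so the first Saturday is March 6 and the second is March 13.
At the standard offset (UTC+06:00), 05:00 UTC + 6h = 11:00 Oride standard time.
Daylight saving runs 23 October 2020 – 13 March 2021; the standard-time date in Oride, 6 March 2021, is inside that window, so Oride is at UTC+07:00.
05:00 UTC + 7h = 12:00 Oride.

12:00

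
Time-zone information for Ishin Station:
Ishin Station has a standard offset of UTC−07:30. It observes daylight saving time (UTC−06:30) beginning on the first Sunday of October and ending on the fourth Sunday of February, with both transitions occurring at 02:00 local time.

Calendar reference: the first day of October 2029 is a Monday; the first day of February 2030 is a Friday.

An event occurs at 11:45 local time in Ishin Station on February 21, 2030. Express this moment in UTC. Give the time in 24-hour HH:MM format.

1 October 2029 is a Monday, so the first Sunday is October 7.
1 February 2030 is a Friday, so the first Sunday is February 3 and the fourth is February 24.
February 21, 2030 lies within the daylight-saving period (7 October 2029 – 24 February 2030), so Ishin Station is on daylight time, UTC−06:30.
11:45 local + 6h30m = 18:15 UTC.

18:15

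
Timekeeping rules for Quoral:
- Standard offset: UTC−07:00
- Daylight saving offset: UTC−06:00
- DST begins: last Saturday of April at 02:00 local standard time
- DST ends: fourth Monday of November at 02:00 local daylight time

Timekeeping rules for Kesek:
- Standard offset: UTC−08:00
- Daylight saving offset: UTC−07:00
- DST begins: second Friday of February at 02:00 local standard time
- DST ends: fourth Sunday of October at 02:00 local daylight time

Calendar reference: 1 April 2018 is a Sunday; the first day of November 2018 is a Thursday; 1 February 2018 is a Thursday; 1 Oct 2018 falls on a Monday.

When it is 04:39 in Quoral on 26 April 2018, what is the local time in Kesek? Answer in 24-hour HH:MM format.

1 April 2018 is a Sunday, so Saturdays fall on 7, 14, 21, 28; the last is April 28.
1 November 2018 is a Thursday, so the first Monday is November 5 and the fourth is November 26.
26 April 2018 does not fall between 28 April and 26 November, so daylight saving is not in effect and Quoral is at UTC−07:00.
04:39 Quoral + 7h = 11:39 UTC.
1 February 2018 is a Thursday, so the first Friday is February 2 and the second is February 9.
1 October 2018 is a Monday, so the first Sunday is October 7 and the fourth is October 28.
At the standard offset (UTC−08:00), 11:39 UTC − 8h = 03:39 Kesek standard time.
Daylight saving runs 9 February – 28 October; the standard-time date in Kesek, 26 April 2018, is inside that window, so Kesek is at UTC−07:00.
11:39 UTC − 7h = 04:39 Kesek.

04:39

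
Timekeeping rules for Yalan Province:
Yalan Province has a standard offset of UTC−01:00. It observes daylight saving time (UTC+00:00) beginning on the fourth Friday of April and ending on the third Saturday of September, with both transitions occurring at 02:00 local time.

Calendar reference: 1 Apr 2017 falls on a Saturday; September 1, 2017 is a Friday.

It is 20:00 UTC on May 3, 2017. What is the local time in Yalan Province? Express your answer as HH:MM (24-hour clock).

1 April 2017 is a Saturday, so the first Friday is April 7 and the fourth is April 28.
1 September 2017 is a Friday, so the first Saturday is September 2 and the third is September 16.
At the standard offset (UTC−01:00), 20:00 UTC − 1h = 19:00 Yalan Province standard time.
The standard-time date in Yalan Province, May 3, 2017, lies within the daylight-saving period (28 April – 16 September), so Yalan Province is on daylight time, UTC+00:00.
20:00 UTC + 0h = 20:00 local.

20:00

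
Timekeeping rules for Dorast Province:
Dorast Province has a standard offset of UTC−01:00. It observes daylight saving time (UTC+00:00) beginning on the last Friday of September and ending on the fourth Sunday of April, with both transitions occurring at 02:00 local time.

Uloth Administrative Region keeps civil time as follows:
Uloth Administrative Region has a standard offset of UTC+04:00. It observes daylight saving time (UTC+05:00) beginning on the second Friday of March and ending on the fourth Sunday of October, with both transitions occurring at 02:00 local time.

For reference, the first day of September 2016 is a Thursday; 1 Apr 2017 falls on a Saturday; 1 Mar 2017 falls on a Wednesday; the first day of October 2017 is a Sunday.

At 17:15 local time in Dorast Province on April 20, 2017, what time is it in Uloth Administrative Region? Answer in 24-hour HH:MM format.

22:15

1 September 2016 is a Thursday, so Fridays fall on 2, 9, 16, 23, 30; the last is September 30.
1 April 2017 is a Saturday, so the first Sunday is April 2 and the fourth is April 23.
Daylight saving runs 30 September 2016 – 23 April 2017; April 20, 2017 is inside that window, so Dorast Province is at UTC+00:00.
17:15 Dorast Province − 0h = 17:15 UTC.
1 March 2017 is a Wednesday, so the first Friday is March 3 and the second is March 10.
1 October 2017 is a Sunday, so the first Sunday is October 1 and the fourth is October 22.
At the standard offset (UTC+04:00), 17:15 UTC + 4h = 21:15 Uloth Administrative Region standard time.
Daylight saving runs 10 March – 22 October; the standard-time date in Uloth Administrative Region, April 20, 2017, is inside that window, so Uloth Administrative Region is at UTC+05:00.
17:15 UTC + 5h = 22:15 Uloth Administrative Region.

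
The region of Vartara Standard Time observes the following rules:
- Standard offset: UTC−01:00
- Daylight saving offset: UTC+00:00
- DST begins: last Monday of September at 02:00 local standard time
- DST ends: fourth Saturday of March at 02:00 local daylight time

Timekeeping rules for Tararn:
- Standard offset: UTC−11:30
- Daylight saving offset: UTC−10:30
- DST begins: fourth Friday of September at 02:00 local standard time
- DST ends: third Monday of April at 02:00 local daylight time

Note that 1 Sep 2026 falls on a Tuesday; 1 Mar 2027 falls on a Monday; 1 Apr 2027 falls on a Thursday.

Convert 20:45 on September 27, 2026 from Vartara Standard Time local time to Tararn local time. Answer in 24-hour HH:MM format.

1 September 2026 is a Tuesday, so Mondays fall on 7, 14, 21, 28; the last is September 28.
1 March 2027 is a Monday, so the first Saturday is March 6 and the fourth is March 27.
Daylight saving runs 28 September 2026 – 27 March 2027; September 27, 2026 is outside that window, so Vartara Standard Time is on standard time at UTC−01:00.
20:45 Vartara Standard Time + 1h = 21:45 UTC.
1 September 2026 is a Tuesday, so the first Friday is September 4 and the fourth is September 25.
1 April 2027 is a Thursday, so the first Monday is April 5 and the third is April 19.
At the standard offset (UTC−11:30), 21:45 UTC − 11h30m = 10:15 Tararn standard time.
The standard-time date in Tararn, September 27, 2026, falls between 25 September 2026 and 19 April 2027, so daylight saving is in effect and Tararn is at UTC−10:30.
21:45 UTC − 10h30m = 11:15 Tararn.

11:15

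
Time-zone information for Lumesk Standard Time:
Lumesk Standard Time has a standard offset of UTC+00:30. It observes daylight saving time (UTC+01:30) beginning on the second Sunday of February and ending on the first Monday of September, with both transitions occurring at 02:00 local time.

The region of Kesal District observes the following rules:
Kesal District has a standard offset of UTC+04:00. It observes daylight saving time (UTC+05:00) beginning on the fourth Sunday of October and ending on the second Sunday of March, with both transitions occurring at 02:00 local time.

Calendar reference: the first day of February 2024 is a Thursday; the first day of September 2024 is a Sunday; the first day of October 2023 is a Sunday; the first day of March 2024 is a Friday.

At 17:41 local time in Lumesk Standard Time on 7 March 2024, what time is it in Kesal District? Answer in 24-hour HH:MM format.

1 February 2024 is a Thursday, so the first Sunday is February 4 and the second is February 11.
1 September 2024 is a Sunday, so the first Monday is September 2.
7 March 2024 falls between 11 February and 2 September, so daylight saving is in effect and Lumesk Standard Time is at UTC+01:30.
17:41 Lumesk Standard Time − 1h30m = 16:11 UTC.
1 October 2023 is a Sunday, so the first Sunday is October 1 and the fourth is October 22.
1 March 2024 is a Friday, so the first Sunday is March 3 and the second is March 10.
At the standard offset (UTC+04:00), 16:11 UTC + 4h = 20:11 Kesal District standard time.
Daylight saving runs 22 October 2023 – 10 March 2024; the standard-time date in Kesal District, 7 March 2024, is inside that window, so Kesal District is at UTC+05:00.
16:11 UTC + 5h = 21:11 Kesal District.

21:11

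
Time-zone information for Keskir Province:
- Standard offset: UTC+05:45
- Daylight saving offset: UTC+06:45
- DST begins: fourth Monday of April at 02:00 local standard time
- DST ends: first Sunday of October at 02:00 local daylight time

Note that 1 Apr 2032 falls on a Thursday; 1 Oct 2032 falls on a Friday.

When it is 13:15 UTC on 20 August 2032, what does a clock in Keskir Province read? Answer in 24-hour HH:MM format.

1 April 2032 is a Thursday, so the first Monday is April 5 and the fourth is April 26.
1 October 2032 is a Friday, so the first Sunday is October 3.
At the standard offset (UTC+05:45), 13:15 UTC + 5h45m = 19:00 Keskir Province standard time.
The standard-time date in Keskir Province, 20 August 2032, falls between 26 April and 3 October, so daylight saving is in effect and Keskir Province is at UTC+06:45.
13:15 UTC + 6h45m = 20:00 local.

20:00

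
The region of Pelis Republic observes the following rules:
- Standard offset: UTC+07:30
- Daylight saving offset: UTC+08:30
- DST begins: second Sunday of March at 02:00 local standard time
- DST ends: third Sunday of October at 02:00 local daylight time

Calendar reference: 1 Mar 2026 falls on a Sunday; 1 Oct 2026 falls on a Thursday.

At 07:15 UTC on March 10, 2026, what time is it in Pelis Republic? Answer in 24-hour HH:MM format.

15:45

1 March 2026 is a Sunday, so the first Sunday is March 1 and the second is March 8.
1 October 2026 is a Thursday, so the first Sunday is October 4 and the third is October 18.
At the standard offset (UTC+07:30), 07:15 UTC + 7h30m = 14:45 Pelis Republic standard time.
The standard-time date in Pelis Republic, March 10, 2026, lies within the daylight-saving period (8 March – 18 October), so Pelis Republic is on daylight time, UTC+08:30.
07:15 UTC + 8h30m = 15:45 local.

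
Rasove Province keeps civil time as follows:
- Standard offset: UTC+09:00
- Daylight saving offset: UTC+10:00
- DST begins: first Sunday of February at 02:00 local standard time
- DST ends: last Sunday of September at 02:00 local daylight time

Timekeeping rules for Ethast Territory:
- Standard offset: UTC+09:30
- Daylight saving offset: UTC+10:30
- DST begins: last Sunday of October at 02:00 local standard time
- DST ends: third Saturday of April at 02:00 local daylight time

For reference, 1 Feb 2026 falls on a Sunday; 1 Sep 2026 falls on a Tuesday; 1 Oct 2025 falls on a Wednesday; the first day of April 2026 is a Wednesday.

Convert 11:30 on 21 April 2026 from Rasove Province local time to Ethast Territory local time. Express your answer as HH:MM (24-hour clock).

11:00

1 February 2026 is a Sunday, so the first Sunday is February 1.
1 September 2026 is a Tuesday, so Sundays fall on 6, 13, 20, 27; the last is September 27.
21 April 2026 lies within the daylight-saving period (1 February – 27 September), so Rasove Province is on daylight time, UTC+10:00.
11:30 Rasove Province − 10h = 01:30 UTC.
1 October 2025 is a Wednesday, so Sundays fall on 5, 12, 19, 26; the last is October 26.
1 April 2026 is a Wednesday, so the first Saturday is April 4 and the third is April 18.
At the standard offset (UTC+09:30), 01:30 UTC + 9h30m = 11:00 Ethast Territory standard time.
The standard-time date in Ethast Territory, 21 April 2026, is outside the daylight-saving period (26 October 2025 – 18 April 2026), so Ethast Territory is on standard time, UTC+09:30.
01:30 UTC + 9h30m = 11:00 Ethast Territory.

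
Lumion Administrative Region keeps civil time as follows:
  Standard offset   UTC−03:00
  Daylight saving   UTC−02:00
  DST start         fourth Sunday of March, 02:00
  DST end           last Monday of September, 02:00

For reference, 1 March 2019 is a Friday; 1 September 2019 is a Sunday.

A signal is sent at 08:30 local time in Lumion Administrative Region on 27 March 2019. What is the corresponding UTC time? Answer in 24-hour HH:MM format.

1 March 2019 is a Friday, so the first Sunday is March 3 and the fourth is March 24.
1 September 2019 is a Sunday, so Mondays fall on 2, 9, 16, 23, 30; the last is September 30.
27 March 2019 lies within the daylight-saving period (24 March – 30 September), so Lumion Administrative Region is on daylight time, UTC−02:00.
08:30 local + 2h = 10:30 UTC.

10:30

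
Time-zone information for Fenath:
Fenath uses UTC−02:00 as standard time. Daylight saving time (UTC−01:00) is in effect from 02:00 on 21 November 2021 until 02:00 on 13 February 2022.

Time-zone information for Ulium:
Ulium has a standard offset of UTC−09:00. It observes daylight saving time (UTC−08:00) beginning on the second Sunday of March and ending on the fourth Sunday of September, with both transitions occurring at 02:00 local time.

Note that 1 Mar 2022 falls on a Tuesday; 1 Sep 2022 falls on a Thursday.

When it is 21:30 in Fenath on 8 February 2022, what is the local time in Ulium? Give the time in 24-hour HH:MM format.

13:30

8 February 2022 falls between 21 November 2021 and 13 February 2022, so daylight saving is in effect and Fenath is at UTC−01:00.
21:30 Fenath + 1h = 22:30 UTC.
1 March 2022 is a Tuesday, so the first Sunday is March 6 and the second is March 13.
1 September 2022 is a Thursday, so the first Sunday is September 4 and the fourth is September 25.
At the standard offset (UTC−09:00), 22:30 UTC − 9h = 13:30 Ulium standard time.
The standard-time date in Ulium, 8 February 2022, is outside the daylight-saving period (13 March – 25 September), so Ulium is on standard time, UTC−09:00.
22:30 UTC − 9h = 13:30 Ulium.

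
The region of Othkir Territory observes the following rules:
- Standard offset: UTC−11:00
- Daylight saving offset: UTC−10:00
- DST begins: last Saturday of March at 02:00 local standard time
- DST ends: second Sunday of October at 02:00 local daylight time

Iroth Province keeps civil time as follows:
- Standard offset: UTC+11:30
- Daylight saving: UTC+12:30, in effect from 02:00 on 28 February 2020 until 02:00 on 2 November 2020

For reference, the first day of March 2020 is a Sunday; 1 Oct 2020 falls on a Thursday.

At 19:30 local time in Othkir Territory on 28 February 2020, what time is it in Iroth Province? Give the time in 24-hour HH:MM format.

1 March 2020 is a Sunday, so Saturdays fall on 7, 14, 21, 28; the last is March 28.
1 October 2020 is a Thursday, so the first Sunday is October 4 and the second is October 11.
Daylight saving runs 28 March – 11 October; 28 February 2020 is outside that window, so Othkir Territory is on standard time at UTC−11:00.
19:30 Othkir Territory + 11h = 06:30 UTC (rolling into the next day, 29 February 2020).
At the standard offset (UTC+11:30), 06:30 UTC + 11h30m = 18:00 Iroth Province standard time.
The standard-time date in Iroth Province, 29 February 2020, lies within the daylight-saving period (28 February – 2 November), so Iroth Province is on daylight time, UTC+12:30.
06:30 UTC + 12h30m = 19:00 Iroth Province.

19:00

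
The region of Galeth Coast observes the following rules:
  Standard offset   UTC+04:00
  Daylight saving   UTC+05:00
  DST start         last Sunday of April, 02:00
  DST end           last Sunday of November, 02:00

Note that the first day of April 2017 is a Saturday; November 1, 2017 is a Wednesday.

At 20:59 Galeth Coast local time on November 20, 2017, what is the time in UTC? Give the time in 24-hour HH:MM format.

15:59

1 April 2017 is a Saturday, so Sundays fall on 2, 9, 16, 23, 30; the last is April 30.
1 November 2017 is a Wednesday, so Sundays fall on 5, 12, 19, 26; the last is November 26.
Daylight saving runs 30 April – 26 November; November 20, 2017 is inside that window, so Galeth Coast is at UTC+05:00.
20:59 local − 5h = 15:59 UTC.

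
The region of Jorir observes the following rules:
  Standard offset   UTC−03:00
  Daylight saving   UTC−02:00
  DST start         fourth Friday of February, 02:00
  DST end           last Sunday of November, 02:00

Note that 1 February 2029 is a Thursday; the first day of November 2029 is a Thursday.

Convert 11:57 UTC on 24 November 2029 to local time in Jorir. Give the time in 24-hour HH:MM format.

09:57

1 February 2029 is a Thursday, so the first Friday is February 2 and the fourth is February 23.
1 November 2029 is a Thursday, so Sundays fall on 4, 11, 18, 25; the last is November 25.
At the standard offset (UTC−03:00), 11:57 UTC − 3h = 08:57 Jorir standard time.
The standard-time date in Jorir, 24 November 2029, falls between 23 February and 25 November, so daylight saving is in effect and Jorir is at UTC−02:00.
11:57 UTC − 2h = 09:57 local.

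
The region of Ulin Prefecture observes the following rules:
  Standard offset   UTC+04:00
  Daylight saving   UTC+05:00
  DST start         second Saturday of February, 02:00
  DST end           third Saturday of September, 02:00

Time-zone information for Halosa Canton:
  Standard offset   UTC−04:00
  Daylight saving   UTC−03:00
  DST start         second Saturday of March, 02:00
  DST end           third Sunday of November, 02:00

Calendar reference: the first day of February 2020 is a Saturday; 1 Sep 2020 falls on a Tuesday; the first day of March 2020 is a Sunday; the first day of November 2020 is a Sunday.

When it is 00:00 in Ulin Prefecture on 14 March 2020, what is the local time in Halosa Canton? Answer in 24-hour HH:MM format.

1 February 2020 is a Saturday, so the first Saturday is February 1 and the second is February 8.
1 September 2020 is a Tuesday, so the first Saturday is September 5 and the third is September 19.
Daylight saving runs 8 February – 19 September; 14 March 2020 is inside that window, so Ulin Prefecture is at UTC+05:00.
00:00 Ulin Prefecture − 5h = 19:00 UTC (rolling into the previous day, 13 March 2020).
1 March 2020 is a Sunday, so the first Saturday is March 7 and the second is March 14.
1 November 2020 is a Sunday, so the first Sunday is November 1 and the third is November 15.
At the standard offset (UTC−04:00), 19:00 UTC − 4h = 15:00 Halosa Canton standard time.
The standard-time date in Halosa Canton, 13 March 2020, is outside the daylight-saving period (14 March – 15 November), so Halosa Canton is on standard time, UTC−04:00.
19:00 UTC − 4h = 15:00 Halosa Canton.

15:00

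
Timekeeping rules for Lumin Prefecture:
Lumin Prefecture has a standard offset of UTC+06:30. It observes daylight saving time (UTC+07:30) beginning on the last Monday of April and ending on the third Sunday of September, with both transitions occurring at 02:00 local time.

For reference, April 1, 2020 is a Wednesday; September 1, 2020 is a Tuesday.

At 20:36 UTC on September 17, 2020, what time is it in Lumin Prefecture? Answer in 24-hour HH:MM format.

1 April 2020 is a Wednesday, so Mondays fall on 6, 13, 20, 27; the last is April 27.
1 September 2020 is a Tuesday, so the first Sunday is September 6 and the third is September 20.
At the standard offset (UTC+06:30), 20:36 UTC + 6h30m = 03:06 Lumin Prefecture standard time (rolling into the next day, 18 September 2020).
Daylight saving runs 27 April – 20 September; the standard-time date in Lumin Prefecture, September 18, 2020, is inside that window, so Lumin Prefecture is at UTC+07:30.
20:36 UTC + 7h30m = 04:06 local (rolling into the next day, 18 September 2020).

04:06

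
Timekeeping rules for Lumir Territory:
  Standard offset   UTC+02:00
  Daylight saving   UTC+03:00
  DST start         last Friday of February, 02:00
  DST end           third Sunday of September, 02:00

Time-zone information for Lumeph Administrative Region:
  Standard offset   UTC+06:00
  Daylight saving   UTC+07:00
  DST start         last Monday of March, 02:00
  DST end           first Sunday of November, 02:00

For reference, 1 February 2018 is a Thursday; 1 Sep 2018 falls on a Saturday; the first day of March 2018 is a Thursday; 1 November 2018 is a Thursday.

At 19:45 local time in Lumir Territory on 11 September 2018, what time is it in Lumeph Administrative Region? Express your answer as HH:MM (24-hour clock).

1 February 2018 is a Thursday, so Fridays fall on 2, 9, 16, 23; the last is February 23.
1 September 2018 is a Saturday, so the first Sunday is September 2 and the third is September 16.
11 September 2018 falls between 23 February and 16 September, so daylight saving is in effect and Lumir Territory is at UTC+03:00.
19:45 Lumir Territory − 3h = 16:45 UTC.
1 March 2018 is a Thursday, so Mondays fall on 5, 12, 19, 26; the last is March 26.
1 November 2018 is a Thursday, so the first Sunday is November 4.
At the standard offset (UTC+06:00), 16:45 UTC + 6h = 22:45 Lumeph Administrative Region standard time.
The standard-time date in Lumeph Administrative Region, 11 September 2018, lies within the daylight-saving period (26 March – 4 November), so Lumeph Administrative Region is on daylight time, UTC+07:00.
16:45 UTC + 7h = 23:45 Lumeph Administrative Region.

23:45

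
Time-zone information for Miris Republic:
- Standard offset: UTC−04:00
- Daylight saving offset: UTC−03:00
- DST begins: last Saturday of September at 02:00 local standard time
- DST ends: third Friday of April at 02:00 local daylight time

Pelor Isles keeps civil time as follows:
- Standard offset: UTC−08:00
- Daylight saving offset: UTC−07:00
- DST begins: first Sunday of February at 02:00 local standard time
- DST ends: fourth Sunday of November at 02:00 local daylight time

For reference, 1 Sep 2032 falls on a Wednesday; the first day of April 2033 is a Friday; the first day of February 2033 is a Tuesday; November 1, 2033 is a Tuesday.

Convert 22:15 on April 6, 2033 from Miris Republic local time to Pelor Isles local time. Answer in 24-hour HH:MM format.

1 September 2032 is a Wednesday, so Saturdays fall on 4, 11, 18, 25; the last is September 25.
1 April 2033 is a Friday, so the first Friday is April 1 and the third is April 15.
Daylight saving runs 25 September 2032 – 15 April 2033; April 6, 2033 is inside that window, so Miris Republic is at UTC−03:00.
22:15 Miris Republic + 3h = 01:15 UTC (rolling into the next day, 7 April 2033).
1 February 2033 is a Tuesday, so the first Sunday is February 6.
1 November 2033 is a Tuesday, so the first Sunday is November 6 and the fourth is November 27.
At the standard offset (UTC−08:00), 01:15 UTC − 8h = 17:15 Pelor Isles standard time (rolling into the previous day, 6 April 2033).
The standard-time date in Pelor Isles, April 6, 2033, falls between 6 February and 27 November, so daylight saving is in effect and Pelor Isles is at UTC−07:00.
01:15 UTC − 7h = 18:15 Pelor Isles (rolling into the previous day, 6 April 2033).

18:15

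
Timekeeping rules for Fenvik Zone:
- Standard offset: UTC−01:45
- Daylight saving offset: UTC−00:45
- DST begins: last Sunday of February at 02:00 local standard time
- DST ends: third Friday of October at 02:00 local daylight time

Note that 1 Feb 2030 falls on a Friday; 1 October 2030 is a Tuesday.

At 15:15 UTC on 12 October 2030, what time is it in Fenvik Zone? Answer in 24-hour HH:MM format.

14:30

1 February 2030 is a Friday, so Sundays fall on 3, 10, 17, 24; the last is February 24.
1 October 2030 is a Tuesday, so the first Friday is October 4 and the third is October 18.
At the standard offset (UTC−01:45), 15:15 UTC − 1h45m = 13:30 Fenvik Zone standard time.
The standard-time date in Fenvik Zone, 12 October 2030, lies within the daylight-saving period (24 February – 18 October), so Fenvik Zone is on daylight time, UTC−00:45.
15:15 UTC − 0h45m = 14:30 local.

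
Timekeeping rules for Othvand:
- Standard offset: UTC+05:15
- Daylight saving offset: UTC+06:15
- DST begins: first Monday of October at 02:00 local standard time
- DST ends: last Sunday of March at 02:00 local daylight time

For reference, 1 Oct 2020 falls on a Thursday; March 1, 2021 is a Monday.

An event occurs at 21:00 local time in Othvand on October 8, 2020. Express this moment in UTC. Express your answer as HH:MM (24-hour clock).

1 October 2020 is a Thursday, so the first Monday is October 5.
1 March 2021 is a Monday, so Sundays fall on 7, 14, 21, 28; the last is March 28.
October 8, 2020 lies within the daylight-saving period (5 October 2020 – 28 March 2021), so Othvand is on daylight time, UTC+06:15.
21:00 local − 6h15m = 14:45 UTC.

14:45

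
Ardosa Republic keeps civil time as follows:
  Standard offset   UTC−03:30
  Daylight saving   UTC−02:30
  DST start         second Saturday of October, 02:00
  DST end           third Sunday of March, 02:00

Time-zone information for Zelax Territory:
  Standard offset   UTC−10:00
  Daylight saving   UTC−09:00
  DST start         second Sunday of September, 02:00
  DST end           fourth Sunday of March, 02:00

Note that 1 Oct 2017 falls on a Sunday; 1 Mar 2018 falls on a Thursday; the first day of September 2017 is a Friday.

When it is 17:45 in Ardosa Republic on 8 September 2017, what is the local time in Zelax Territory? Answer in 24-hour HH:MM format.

11:15

1 October 2017 is a Sunday, so the first Saturday is October 7 and the second is October 14.
1 March 2018 is a Thursday, so the first Sunday is March 4 and the third is March 18.
8 September 2017 is outside the daylight-saving period (14 October 2017 – 18 March 2018), so Ardosa Republic is on standard time, UTC−03:30.
17:45 Ardosa Republic + 3h30m = 21:15 UTC.
1 September 2017 is a Friday, so the first Sunday is September 3 and the second is September 10.
1 March 2018 is a Thursday, so the first Sunday is March 4 and the fourth is March 25.
At the standard offset (UTC−10:00), 21:15 UTC − 10h = 11:15 Zelax Territory standard time.
The standard-time date in Zelax Territory, 8 September 2017, does not fall between 10 September 2017 and 25 March 2018, so daylight saving is not in effect and Zelax Territory is at UTC−10:00.
21:15 UTC − 10h = 11:15 Zelax Territory.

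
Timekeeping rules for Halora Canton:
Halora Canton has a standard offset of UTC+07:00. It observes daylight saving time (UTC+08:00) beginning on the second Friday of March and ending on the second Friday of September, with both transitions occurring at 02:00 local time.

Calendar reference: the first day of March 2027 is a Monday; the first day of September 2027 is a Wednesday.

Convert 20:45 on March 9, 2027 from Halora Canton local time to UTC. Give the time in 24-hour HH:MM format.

13:45

1 March 2027 is a Monday, so the first Friday is March 5 and the second is March 12.
1 September 2027 is a Wednesday, so the first Friday is September 3 and the second is September 10.
Daylight saving runs 12 March – 10 September; March 9, 2027 is outside that window, so Halora Canton is on standard time at UTC+07:00.
20:45 local − 7h = 13:45 UTC.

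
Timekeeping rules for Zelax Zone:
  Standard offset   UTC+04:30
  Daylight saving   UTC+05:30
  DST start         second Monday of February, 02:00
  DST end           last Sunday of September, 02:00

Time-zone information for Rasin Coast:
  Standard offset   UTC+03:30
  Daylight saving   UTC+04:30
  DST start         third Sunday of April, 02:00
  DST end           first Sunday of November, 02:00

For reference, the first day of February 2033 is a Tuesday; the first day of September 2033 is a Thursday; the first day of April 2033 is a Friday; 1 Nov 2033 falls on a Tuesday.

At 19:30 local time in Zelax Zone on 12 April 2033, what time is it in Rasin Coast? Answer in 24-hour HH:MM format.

17:30

1 February 2033 is a Tuesday, so the first Monday is February 7 and the second is February 14.
1 September 2033 is a Thursday, so Sundays fall on 4, 11, 18, 25; the last is September 25.
12 April 2033 falls between 14 February and 25 September, so daylight saving is in effect and Zelax Zone is at UTC+05:30.
19:30 Zelax Zone − 5h30m = 14:00 UTC.
1 April 2033 is a Friday, so the first Sunday is April 3 and the third is April 17.
1 November 2033 is a Tuesday, so the first Sunday is November 6.
At the standard offset (UTC+03:30), 14:00 UTC + 3h30m = 17:30 Rasin Coast standard time.
The standard-time date in Rasin Coast, 12 April 2033, is outside the daylight-saving period (17 April – 6 November), so Rasin Coast is on standard time, UTC+03:30.
14:00 UTC + 3h30m = 17:30 Rasin Coast.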